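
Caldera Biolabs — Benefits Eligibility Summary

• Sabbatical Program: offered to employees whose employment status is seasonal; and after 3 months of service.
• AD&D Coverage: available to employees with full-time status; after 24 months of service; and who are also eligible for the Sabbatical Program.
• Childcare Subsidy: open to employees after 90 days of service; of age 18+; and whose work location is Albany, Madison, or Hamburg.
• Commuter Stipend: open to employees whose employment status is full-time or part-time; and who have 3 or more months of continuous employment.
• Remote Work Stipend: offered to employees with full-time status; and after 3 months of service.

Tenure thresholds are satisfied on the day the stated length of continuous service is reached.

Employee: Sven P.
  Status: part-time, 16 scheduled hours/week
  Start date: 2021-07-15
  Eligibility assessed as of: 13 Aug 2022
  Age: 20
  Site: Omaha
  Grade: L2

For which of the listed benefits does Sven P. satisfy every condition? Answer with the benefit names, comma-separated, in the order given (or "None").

Service from 2021-07-15 to 13 Aug 2022: 394 days.
Sabbatical Program — status part-time ✗ (requires seasonal) → not eligible.
AD&D Coverage — status part-time ✗ (requires full-time) → not eligible.
Childcare Subsidy — service 394 days ≥ 90 days ✓; age 20 ≥ 18 ✓; site Omaha ✗ (not Albany, Madison, or Hamburg) → not eligible.
Commuter Stipend — status part-time ✓; service 394 days ≥ 3 months (≈90 days) ✓ → eligible.
Remote Work Stipend — status part-time ✗ (requires full-time) → not eligible.

Commuter Stipend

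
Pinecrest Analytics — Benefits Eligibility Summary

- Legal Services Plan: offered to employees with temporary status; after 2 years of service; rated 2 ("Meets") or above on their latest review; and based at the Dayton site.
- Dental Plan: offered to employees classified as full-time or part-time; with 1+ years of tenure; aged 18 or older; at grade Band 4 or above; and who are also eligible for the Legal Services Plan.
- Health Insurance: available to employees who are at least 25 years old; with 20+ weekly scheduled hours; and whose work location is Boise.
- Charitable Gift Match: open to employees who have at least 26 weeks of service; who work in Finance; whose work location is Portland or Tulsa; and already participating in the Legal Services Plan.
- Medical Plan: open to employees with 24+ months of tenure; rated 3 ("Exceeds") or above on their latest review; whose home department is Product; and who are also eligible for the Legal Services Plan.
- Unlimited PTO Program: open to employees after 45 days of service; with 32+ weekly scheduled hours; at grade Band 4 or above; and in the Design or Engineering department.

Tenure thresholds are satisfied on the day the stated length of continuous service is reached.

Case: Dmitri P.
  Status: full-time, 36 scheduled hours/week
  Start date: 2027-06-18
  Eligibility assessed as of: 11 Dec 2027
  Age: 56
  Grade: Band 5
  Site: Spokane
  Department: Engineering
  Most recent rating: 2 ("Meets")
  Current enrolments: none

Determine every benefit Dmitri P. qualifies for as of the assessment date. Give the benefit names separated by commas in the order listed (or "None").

Service from 2027-06-18 to 11 Dec 2027: 176 days.
Legal Services Plan — status full-time ✗ (requires temporary) → not eligible.
Dental Plan — status full-time ✓; service 176 days < 1 year (≈365 days) ✗ → not eligible.
Health Insurance — age 56 ≥ 25 ✓; 36 hrs/wk ≥ 20 ✓; site Spokane ✗ (not Boise) → not eligible.
Charitable Gift Match — service 176 days < 26 weeks (≈182 days) ✗ → not eligible.
Medical Plan — service 176 days < 24 months (≈720 days) ✗ → not eligible.
Unlimited PTO Program — service 176 days ≥ 45 days ✓; 36 hrs/wk ≥ 32 ✓; grade Band 5 ≥ Band 4 ✓; dept Engineering ✓ → eligible.

Unlimited PTO Program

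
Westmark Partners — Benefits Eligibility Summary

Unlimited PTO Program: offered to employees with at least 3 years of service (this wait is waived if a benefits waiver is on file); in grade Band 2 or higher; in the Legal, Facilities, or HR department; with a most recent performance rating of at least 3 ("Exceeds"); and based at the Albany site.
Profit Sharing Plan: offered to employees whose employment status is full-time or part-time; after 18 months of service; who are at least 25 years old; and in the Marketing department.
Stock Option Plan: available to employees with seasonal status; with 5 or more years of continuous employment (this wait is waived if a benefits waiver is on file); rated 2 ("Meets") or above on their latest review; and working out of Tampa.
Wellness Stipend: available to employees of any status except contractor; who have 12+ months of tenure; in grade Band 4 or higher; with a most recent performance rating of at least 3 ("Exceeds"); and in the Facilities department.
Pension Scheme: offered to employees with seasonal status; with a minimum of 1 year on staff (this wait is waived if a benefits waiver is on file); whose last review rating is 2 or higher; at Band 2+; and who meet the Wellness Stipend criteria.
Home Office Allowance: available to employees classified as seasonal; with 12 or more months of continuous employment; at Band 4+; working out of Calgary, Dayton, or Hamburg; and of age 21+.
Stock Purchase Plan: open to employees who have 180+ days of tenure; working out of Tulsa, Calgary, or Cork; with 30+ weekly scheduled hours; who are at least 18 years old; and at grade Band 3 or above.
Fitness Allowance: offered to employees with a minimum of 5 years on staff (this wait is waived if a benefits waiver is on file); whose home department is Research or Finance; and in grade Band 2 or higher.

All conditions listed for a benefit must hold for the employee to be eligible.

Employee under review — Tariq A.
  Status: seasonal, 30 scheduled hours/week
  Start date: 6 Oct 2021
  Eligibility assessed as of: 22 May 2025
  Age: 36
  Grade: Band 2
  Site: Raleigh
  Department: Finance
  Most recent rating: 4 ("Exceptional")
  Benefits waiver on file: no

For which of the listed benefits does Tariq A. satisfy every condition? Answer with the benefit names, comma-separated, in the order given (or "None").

Service from 6 Oct 2021 to 22 May 2025: 1324 days.
Unlimited PTO Program — no waiver, service 1324 days ≥ 3 years (≈1095 days) ✓; grade Band 2 ≥ Band 2 ✓; dept Finance ✗ → not eligible.
Profit Sharing Plan — status seasonal ✗ (requires full-time or part-time) → not eligible.
Stock Option Plan — status seasonal ✓; no waiver, service 1324 days < 5 years (≈1825 days) ✗ → not eligible.
Wellness Stipend — status seasonal ✓ (not excluded); service 1324 days ≥ 12 months (≈360 days) ✓; grade Band 2 < Band 4 ✗ → not eligible.
Pension Scheme — status seasonal ✓; no waiver, service 1324 days ≥ 1 year (≈365 days) ✓; rating 4 ≥ 2 ✓; grade Band 2 ≥ Band 2 ✓; not eligible for Wellness Stipend ✗ → not eligible.
Home Office Allowance — status seasonal ✓; service 1324 days ≥ 12 months (≈360 days) ✓; grade Band 2 < Band 4 ✗ → not eligible.
Stock Purchase Plan — service 1324 days ≥ 180 days ✓; site Raleigh ✗ (not Tulsa, Calgary, or Cork) → not eligible.
Fitness Allowance — no waiver, service 1324 days < 5 years (≈1825 days) ✗ → not eligible.

None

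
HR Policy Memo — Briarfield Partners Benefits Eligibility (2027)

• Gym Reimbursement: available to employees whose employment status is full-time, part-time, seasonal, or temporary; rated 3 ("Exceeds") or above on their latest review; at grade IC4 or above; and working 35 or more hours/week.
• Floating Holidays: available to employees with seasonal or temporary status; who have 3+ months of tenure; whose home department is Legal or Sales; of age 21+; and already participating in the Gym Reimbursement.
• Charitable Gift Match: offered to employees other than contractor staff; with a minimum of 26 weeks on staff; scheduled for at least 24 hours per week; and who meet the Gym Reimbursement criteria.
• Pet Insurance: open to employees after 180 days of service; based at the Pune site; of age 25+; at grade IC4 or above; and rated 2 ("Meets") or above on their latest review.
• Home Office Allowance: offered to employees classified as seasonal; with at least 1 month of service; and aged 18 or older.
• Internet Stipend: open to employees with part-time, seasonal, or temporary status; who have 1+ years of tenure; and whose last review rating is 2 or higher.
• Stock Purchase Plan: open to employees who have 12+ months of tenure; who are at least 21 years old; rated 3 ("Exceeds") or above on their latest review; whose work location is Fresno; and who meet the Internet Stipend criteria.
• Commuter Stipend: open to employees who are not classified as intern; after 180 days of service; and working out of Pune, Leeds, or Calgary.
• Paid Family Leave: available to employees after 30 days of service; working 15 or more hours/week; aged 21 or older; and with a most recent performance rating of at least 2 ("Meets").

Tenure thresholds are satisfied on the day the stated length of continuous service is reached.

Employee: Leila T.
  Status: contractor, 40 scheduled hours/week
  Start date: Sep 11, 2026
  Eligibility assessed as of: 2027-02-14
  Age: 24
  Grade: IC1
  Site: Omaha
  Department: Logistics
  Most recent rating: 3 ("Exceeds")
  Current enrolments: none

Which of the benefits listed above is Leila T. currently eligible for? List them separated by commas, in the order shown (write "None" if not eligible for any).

Service from Sep 11, 2026 to 2027-02-14: 156 days.
Gym Reimbursement — status contractor ✗ (requires full-time, part-time, seasonal, or temporary) → not eligible.
Floating Holidays — status contractor ✗ (requires seasonal or temporary) → not eligible.
Charitable Gift Match — status contractor ✗ (excluded) → not eligible.
Pet Insurance — service 156 days < 180 days ✗ → not eligible.
Home Office Allowance — status contractor ✗ (requires seasonal) → not eligible.
Internet Stipend — status contractor ✗ (requires part-time, seasonal, or temporary) → not eligible.
Stock Purchase Plan — service 156 days < 12 months (≈360 days) ✗ → not eligible.
Commuter Stipend — status contractor ✓ (not excluded); service 156 days < 180 days ✗ → not eligible.
Paid Family Leave — service 156 days ≥ 30 days ✓; 40 hrs/wk ≥ 15 ✓; age 24 ≥ 21 ✓; rating 3 ≥ 2 ✓ → eligible.

Paid Family Leave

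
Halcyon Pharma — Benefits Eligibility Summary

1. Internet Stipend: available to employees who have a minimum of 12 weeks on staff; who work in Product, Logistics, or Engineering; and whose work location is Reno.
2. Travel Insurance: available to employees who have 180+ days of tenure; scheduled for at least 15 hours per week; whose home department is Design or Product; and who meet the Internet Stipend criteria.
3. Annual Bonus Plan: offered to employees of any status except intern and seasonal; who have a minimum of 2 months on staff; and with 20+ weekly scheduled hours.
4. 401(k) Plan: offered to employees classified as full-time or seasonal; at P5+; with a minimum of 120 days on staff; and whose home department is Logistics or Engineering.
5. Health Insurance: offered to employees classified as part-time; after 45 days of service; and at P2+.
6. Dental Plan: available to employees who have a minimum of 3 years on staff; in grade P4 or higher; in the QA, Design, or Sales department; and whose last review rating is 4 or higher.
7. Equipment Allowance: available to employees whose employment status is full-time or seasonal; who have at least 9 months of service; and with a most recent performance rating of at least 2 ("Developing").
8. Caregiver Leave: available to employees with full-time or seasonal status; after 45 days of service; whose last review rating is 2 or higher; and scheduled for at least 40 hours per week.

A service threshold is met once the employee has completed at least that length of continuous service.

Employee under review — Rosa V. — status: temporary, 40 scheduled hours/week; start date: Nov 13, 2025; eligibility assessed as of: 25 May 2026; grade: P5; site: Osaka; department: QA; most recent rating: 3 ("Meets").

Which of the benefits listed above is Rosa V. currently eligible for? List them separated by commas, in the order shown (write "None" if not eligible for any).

Service from Nov 13, 2025 to 25 May 2026: 193 days.
Internet Stipend — service 193 days ≥ 12 weeks (≈84 days) ✓; dept QA ✗ → not eligible.
Travel Insurance — service 193 days ≥ 180 days ✓; 40 hrs/wk ≥ 15 ✓; dept QA ✗ → not eligible.
Annual Bonus Plan — status temporary ✓ (not excluded); service 193 days ≥ 2 months (≈60 days) ✓; 40 hrs/wk ≥ 20 ✓ → eligible.
401(k) Plan — status temporary ✗ (requires full-time or seasonal) → not eligible.
Health Insurance — status temporary ✗ (requires part-time) → not eligible.
Dental Plan — service 193 days < 3 years (≈1095 days) ✗ → not eligible.
Equipment Allowance — status temporary ✗ (requires full-time or seasonal) → not eligible.
Caregiver Leave — status temporary ✗ (requires full-time or seasonal) → not eligible.

Annual Bonus Plan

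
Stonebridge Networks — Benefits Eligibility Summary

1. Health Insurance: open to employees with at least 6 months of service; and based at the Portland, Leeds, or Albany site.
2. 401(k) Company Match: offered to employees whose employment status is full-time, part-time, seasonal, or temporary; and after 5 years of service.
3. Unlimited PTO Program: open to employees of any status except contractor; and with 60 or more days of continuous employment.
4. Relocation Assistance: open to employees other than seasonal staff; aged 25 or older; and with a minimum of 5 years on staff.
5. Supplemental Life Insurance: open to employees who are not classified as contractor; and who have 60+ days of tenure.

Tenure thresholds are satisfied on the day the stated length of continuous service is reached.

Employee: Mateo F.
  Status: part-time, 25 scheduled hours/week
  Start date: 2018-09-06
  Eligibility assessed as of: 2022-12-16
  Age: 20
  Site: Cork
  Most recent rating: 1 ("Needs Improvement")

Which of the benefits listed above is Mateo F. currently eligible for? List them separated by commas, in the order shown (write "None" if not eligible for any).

Unlimited PTO Program, Supplemental Life Insurance

Service from 2018-09-06 to 2022-12-16: 1562 days.
Health Insurance — service 1562 days ≥ 6 months (≈180 days) ✓; site Cork ✗ (not Portland, Leeds, or Albany) → not eligible.
401(k) Company Match — status part-time ✓; service 1562 days < 5 years (≈1825 days) ✗ → not eligible.
Unlimited PTO Program — status part-time ✓ (not excluded); service 1562 days ≥ 60 days ✓ → eligible.
Relocation Assistance — status part-time ✓ (not excluded); age 20 < 25 ✗ → not eligible.
Supplemental Life Insurance — status part-time ✓ (not excluded); service 1562 days ≥ 60 days ✓ → eligible.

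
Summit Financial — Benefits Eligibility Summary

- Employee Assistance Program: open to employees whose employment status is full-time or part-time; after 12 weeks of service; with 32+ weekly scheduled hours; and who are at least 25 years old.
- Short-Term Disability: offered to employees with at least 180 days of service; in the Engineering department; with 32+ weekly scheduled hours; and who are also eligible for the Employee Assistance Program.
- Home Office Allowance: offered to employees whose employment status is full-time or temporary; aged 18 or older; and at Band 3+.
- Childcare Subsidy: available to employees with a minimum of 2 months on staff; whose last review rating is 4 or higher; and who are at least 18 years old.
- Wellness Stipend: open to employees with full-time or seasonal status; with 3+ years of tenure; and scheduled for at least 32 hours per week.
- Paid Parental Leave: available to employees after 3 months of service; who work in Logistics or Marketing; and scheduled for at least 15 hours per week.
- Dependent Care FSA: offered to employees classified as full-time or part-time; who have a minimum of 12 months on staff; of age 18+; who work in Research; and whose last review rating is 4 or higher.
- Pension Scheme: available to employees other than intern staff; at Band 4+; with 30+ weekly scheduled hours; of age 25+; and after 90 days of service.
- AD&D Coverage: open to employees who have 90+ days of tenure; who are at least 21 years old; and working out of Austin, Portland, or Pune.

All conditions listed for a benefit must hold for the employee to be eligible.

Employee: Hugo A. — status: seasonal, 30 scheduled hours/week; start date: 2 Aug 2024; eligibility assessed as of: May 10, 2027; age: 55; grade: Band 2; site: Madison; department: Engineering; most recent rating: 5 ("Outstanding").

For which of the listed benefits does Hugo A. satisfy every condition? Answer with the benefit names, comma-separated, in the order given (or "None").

Service from 2 Aug 2024 to May 10, 2027: 1011 days.
Employee Assistance Program — status seasonal ✗ (requires full-time or part-time) → not eligible.
Short-Term Disability — service 1011 days ≥ 180 days ✓; dept Engineering ✓; 30 hrs/wk < 32 ✗ → not eligible.
Home Office Allowance — status seasonal ✗ (requires full-time or temporary) → not eligible.
Childcare Subsidy — service 1011 days ≥ 2 months (≈60 days) ✓; rating 5 ≥ 4 ✓; age 55 ≥ 18 ✓ → eligible.
Wellness Stipend — status seasonal ✓; service 1011 days < 3 years (≈1095 days) ✗ → not eligible.
Paid Parental Leave — service 1011 days ≥ 3 months (≈90 days) ✓; dept Engineering ✗ → not eligible.
Dependent Care FSA — status seasonal ✗ (requires full-time or part-time) → not eligible.
Pension Scheme — status seasonal ✓ (not excluded); grade Band 2 < Band 4 ✗ → not eligible.
AD&D Coverage — service 1011 days ≥ 90 days ✓; age 55 ≥ 21 ✓; site Madison ✗ (not Austin, Portland, or Pune) → not eligible.

Childcare Subsidy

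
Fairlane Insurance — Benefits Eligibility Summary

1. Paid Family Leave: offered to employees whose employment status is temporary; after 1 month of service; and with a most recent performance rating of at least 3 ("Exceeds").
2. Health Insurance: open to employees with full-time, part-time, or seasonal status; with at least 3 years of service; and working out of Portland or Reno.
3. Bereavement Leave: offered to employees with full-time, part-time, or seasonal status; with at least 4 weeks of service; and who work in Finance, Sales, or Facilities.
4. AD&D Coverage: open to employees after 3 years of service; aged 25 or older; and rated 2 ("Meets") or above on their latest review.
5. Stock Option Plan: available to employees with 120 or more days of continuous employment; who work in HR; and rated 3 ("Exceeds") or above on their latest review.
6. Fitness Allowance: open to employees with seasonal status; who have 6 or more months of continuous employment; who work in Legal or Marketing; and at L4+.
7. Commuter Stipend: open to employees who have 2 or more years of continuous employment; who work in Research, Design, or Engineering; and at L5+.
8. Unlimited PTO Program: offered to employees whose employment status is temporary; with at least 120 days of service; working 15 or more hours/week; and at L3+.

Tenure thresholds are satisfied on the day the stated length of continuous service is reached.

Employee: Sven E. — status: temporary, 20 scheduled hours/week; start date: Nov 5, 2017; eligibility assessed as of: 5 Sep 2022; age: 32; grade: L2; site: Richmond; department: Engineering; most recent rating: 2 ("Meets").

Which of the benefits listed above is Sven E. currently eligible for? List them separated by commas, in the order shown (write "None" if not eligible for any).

AD&D Coverage

Service from Nov 5, 2017 to 5 Sep 2022: 1765 days.
Paid Family Leave — status temporary ✓; service 1765 days ≥ 1 month (≈30 days) ✓; rating 2 < 3 ✗ → not eligible.
Health Insurance — status temporary ✗ (requires full-time, part-time, or seasonal) → not eligible.
Bereavement Leave — status temporary ✗ (requires full-time, part-time, or seasonal) → not eligible.
AD&D Coverage — service 1765 days ≥ 3 years (≈1095 days) ✓; age 32 ≥ 25 ✓; rating 2 ≥ 2 ✓ → eligible.
Stock Option Plan — service 1765 days ≥ 120 days ✓; dept Engineering ✗ → not eligible.
Fitness Allowance — status temporary ✗ (requires seasonal) → not eligible.
Commuter Stipend — service 1765 days ≥ 2 years (≈730 days) ✓; dept Engineering ✓; grade L2 < L5 ✗ → not eligible.
Unlimited PTO Program — status temporary ✓; service 1765 days ≥ 120 days ✓; 20 hrs/wk ≥ 15 ✓; grade L2 < L3 ✗ → not eligible.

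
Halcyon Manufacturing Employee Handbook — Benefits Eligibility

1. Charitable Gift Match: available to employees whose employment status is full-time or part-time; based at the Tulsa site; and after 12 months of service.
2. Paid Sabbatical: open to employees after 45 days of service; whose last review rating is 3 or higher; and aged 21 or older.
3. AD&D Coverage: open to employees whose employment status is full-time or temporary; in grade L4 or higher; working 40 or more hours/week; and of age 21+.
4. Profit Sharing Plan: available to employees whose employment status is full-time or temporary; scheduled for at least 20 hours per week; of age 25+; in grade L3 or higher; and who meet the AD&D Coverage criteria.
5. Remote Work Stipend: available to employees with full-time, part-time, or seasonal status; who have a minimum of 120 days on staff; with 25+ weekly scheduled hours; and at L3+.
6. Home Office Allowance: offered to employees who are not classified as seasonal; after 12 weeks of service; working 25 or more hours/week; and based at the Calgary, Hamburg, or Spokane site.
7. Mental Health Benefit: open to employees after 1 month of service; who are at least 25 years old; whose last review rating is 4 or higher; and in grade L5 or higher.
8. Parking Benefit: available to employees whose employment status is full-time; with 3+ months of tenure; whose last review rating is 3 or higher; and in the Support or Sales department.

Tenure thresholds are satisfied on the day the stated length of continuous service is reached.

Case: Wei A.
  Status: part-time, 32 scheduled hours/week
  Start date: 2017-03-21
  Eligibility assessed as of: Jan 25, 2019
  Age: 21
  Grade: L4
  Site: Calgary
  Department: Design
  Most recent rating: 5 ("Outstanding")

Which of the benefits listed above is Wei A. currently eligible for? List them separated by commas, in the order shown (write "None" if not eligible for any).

Service from 2017-03-21 to Jan 25, 2019: 675 days.
Charitable Gift Match — status part-time ✓; site Calgary ✗ (not Tulsa) → not eligible.
Paid Sabbatical — service 675 days ≥ 45 days ✓; rating 5 ≥ 3 ✓; age 21 ≥ 21 ✓ → eligible.
AD&D Coverage — status part-time ✗ (requires full-time or temporary) → not eligible.
Profit Sharing Plan — status part-time ✗ (requires full-time or temporary) → not eligible.
Remote Work Stipend — status part-time ✓; service 675 days ≥ 120 days ✓; 32 hrs/wk ≥ 25 ✓; grade L4 ≥ L3 ✓ → eligible.
Home Office Allowance — status part-time ✓ (not excluded); service 675 days ≥ 12 weeks (≈84 days) ✓; 32 hrs/wk ≥ 25 ✓; site Calgary ✓ → eligible.
Mental Health Benefit — service 675 days ≥ 1 month (≈30 days) ✓; age 21 < 25 ✗ → not eligible.
Parking Benefit — status part-time ✗ (requires full-time) → not eligible.

Paid Sabbatical, Remote Work Stipend, Home Office Allowance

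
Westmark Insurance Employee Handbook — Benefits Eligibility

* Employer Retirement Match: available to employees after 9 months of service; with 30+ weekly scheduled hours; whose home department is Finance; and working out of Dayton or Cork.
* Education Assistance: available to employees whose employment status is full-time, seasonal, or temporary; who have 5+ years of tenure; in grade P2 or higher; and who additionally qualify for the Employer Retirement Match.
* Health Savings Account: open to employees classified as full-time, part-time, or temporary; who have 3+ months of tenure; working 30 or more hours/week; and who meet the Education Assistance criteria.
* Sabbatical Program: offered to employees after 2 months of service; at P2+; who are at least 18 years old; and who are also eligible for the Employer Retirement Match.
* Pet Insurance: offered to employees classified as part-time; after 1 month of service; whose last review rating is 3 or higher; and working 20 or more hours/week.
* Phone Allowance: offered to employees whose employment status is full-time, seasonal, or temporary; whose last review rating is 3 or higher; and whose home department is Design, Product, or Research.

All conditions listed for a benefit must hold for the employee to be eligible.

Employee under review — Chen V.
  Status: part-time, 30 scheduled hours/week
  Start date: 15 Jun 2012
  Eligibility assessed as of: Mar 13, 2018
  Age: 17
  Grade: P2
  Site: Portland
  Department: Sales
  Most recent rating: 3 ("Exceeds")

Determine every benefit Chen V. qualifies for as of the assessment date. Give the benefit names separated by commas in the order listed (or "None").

Pet Insurance

Service from 15 Jun 2012 to Mar 13, 2018: 2097 days.
Employer Retirement Match — service 2097 days ≥ 9 months (≈270 days) ✓; 30 hrs/wk ≥ 30 ✓; dept Sales ✗ → not eligible.
Education Assistance — status part-time ✗ (requires full-time, seasonal, or temporary) → not eligible.
Health Savings Account — status part-time ✓; service 2097 days ≥ 3 months (≈90 days) ✓; 30 hrs/wk ≥ 30 ✓; not eligible for Education Assistance ✗ → not eligible.
Sabbatical Program — service 2097 days ≥ 2 months (≈60 days) ✓; grade P2 ≥ P2 ✓; age 17 < 18 ✗ → not eligible.
Pet Insurance — status part-time ✓; service 2097 days ≥ 1 month (≈30 days) ✓; rating 3 ≥ 3 ✓; 30 hrs/wk ≥ 20 ✓ → eligible.
Phone Allowance — status part-time ✗ (requires full-time, seasonal, or temporary) → not eligible.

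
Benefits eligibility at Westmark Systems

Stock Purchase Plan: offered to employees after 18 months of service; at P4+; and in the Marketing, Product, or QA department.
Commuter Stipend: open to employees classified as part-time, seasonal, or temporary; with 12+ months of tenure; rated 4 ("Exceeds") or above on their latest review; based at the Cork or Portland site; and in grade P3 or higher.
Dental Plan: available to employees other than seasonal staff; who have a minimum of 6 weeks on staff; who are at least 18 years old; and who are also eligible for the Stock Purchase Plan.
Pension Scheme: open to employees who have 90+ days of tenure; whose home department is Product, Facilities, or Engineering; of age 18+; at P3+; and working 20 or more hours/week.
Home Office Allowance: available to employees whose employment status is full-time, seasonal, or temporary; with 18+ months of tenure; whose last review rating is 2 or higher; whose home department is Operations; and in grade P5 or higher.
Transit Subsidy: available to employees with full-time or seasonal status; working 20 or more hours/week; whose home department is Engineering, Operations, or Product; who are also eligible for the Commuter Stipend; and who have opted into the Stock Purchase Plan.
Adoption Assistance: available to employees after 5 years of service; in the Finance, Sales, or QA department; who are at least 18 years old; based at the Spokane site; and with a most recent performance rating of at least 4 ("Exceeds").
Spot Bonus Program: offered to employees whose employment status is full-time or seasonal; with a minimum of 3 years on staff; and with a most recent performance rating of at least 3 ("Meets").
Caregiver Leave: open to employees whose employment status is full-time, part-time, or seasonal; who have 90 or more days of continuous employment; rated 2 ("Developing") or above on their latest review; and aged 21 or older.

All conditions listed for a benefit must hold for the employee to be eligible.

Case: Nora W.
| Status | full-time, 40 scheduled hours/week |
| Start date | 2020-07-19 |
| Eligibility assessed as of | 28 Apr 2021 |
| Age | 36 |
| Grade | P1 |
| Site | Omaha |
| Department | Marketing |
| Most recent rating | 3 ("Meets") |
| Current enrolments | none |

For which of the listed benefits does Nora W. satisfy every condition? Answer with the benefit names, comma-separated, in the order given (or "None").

Service from 2020-07-19 to 28 Apr 2021: 283 days.
Stock Purchase Plan — service 283 days < 18 months (≈540 days) ✗ → not eligible.
Commuter Stipend — status full-time ✗ (requires part-time, seasonal, or temporary) → not eligible.
Dental Plan — status full-time ✓ (not excluded); service 283 days ≥ 6 weeks (≈42 days) ✓; age 36 ≥ 18 ✓; not eligible for Stock Purchase Plan ✗ → not eligible.
Pension Scheme — service 283 days ≥ 90 days ✓; dept Marketing ✗ → not eligible.
Home Office Allowance — status full-time ✓; service 283 days < 18 months (≈540 days) ✗ → not eligible.
Transit Subsidy — status full-time ✓; 40 hrs/wk ≥ 20 ✓; dept Marketing ✗ → not eligible.
Adoption Assistance — service 283 days < 5 years (≈1825 days) ✗ → not eligible.
Spot Bonus Program — status full-time ✓; service 283 days < 3 years (≈1095 days) ✗ → not eligible.
Caregiver Leave — status full-time ✓; service 283 days ≥ 90 days ✓; rating 3 ≥ 2 ✓; age 36 ≥ 21 ✓ → eligible.

Caregiver Leave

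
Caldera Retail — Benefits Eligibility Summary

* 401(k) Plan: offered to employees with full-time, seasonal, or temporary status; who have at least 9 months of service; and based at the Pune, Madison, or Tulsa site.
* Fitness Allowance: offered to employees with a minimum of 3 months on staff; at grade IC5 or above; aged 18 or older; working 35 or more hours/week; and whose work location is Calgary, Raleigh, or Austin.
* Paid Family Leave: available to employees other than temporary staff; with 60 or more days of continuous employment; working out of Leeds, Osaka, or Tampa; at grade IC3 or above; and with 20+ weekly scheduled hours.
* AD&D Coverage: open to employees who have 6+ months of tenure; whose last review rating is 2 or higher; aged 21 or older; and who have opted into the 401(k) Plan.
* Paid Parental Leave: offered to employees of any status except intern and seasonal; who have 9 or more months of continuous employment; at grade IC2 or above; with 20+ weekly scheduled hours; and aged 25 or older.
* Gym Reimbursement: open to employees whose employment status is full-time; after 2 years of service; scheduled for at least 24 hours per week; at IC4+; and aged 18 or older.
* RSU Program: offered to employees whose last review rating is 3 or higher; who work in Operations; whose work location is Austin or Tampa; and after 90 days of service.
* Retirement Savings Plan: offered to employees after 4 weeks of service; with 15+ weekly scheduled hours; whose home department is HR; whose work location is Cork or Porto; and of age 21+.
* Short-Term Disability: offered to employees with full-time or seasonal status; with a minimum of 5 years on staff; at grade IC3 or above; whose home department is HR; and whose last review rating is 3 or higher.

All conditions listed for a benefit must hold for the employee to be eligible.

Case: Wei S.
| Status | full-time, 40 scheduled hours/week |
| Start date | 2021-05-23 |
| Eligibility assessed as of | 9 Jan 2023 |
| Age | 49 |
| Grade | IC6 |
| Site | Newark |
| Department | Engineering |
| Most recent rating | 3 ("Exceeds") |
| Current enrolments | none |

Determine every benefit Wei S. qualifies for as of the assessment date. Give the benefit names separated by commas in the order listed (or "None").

Paid Parental Leave

Service from 2021-05-23 to 9 Jan 2023: 596 days.
401(k) Plan — status full-time ✓; service 596 days ≥ 9 months (≈270 days) ✓; site Newark ✗ (not Pune, Madison, or Tulsa) → not eligible.
Fitness Allowance — service 596 days ≥ 3 months (≈90 days) ✓; grade IC6 ≥ IC5 ✓; age 49 ≥ 18 ✓; 40 hrs/wk ≥ 35 ✓; site Newark ✗ (not Calgary, Raleigh, or Austin) → not eligible.
Paid Family Leave — status full-time ✓ (not excluded); service 596 days ≥ 60 days ✓; site Newark ✗ (not Leeds, Osaka, or Tampa) → not eligible.
AD&D Coverage — service 596 days ≥ 6 months (≈180 days) ✓; rating 3 ≥ 2 ✓; age 49 ≥ 21 ✓; not enrolled in 401(k) Plan ✗ → not eligible.
Paid Parental Leave — status full-time ✓ (not excluded); service 596 days ≥ 9 months (≈270 days) ✓; grade IC6 ≥ IC2 ✓; 40 hrs/wk ≥ 20 ✓; age 49 ≥ 25 ✓ → eligible.
Gym Reimbursement — status full-time ✓; service 596 days < 2 years (≈730 days) ✗ → not eligible.
RSU Program — rating 3 ≥ 3 ✓; dept Engineering ✗ → not eligible.
Retirement Savings Plan — service 596 days ≥ 4 weeks (≈28 days) ✓; 40 hrs/wk ≥ 15 ✓; dept Engineering ✗ → not eligible.
Short-Term Disability — status full-time ✓; service 596 days < 5 years (≈1825 days) ✗ → not eligible.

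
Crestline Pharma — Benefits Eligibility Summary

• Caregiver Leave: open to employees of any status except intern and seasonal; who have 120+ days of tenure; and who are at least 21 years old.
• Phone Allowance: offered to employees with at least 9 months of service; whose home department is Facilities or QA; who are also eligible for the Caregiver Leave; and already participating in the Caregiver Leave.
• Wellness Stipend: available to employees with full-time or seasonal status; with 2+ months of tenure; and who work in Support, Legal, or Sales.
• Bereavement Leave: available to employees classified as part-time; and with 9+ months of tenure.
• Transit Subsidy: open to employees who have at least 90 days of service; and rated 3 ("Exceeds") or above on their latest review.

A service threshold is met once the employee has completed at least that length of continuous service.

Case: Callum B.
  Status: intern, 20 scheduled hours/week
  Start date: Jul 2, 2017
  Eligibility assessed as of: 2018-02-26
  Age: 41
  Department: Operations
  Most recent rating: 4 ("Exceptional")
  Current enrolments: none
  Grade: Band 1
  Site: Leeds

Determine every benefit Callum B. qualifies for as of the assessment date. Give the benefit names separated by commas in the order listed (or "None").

Transit Subsidy

Service from Jul 2, 2017 to 2018-02-26: 239 days.
Caregiver Leave — status intern ✗ (excluded) → not eligible.
Phone Allowance — service 239 days < 9 months (≈270 days) ✗ → not eligible.
Wellness Stipend — status intern ✗ (requires full-time or seasonal) → not eligible.
Bereavement Leave — status intern ✗ (requires part-time) → not eligible.
Transit Subsidy — service 239 days ≥ 90 days ✓; rating 4 ≥ 3 ✓ → eligible.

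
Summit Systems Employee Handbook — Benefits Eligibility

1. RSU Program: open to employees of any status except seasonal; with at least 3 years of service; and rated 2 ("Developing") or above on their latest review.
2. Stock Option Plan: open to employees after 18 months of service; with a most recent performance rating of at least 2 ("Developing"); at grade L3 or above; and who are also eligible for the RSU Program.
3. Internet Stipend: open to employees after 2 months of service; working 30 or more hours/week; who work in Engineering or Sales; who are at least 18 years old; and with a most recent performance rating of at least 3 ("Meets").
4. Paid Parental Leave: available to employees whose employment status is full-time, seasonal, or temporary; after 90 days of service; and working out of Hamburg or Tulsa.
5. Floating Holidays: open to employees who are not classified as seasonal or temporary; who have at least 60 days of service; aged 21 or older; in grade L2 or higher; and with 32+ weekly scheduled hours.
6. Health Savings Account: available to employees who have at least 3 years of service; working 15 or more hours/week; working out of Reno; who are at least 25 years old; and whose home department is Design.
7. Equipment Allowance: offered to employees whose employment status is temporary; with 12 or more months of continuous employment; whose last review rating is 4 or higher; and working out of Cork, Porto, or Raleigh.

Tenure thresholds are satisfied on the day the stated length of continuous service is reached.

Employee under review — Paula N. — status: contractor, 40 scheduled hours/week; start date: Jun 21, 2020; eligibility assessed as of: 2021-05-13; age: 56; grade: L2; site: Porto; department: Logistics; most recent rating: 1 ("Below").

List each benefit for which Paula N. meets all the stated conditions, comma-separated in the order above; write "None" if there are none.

Floating Holidays

Service from Jun 21, 2020 to 2021-05-13: 326 days.
RSU Program — status contractor ✓ (not excluded); service 326 days < 3 years (≈1095 days) ✗ → not eligible.
Stock Option Plan — service 326 days < 18 months (≈540 days) ✗ → not eligible.
Internet Stipend — service 326 days ≥ 2 months (≈60 days) ✓; 40 hrs/wk ≥ 30 ✓; dept Logistics ✗ → not eligible.
Paid Parental Leave — status contractor ✗ (requires full-time, seasonal, or temporary) → not eligible.
Floating Holidays — status contractor ✓ (not excluded); service 326 days ≥ 60 days ✓; age 56 ≥ 21 ✓; grade L2 ≥ L2 ✓; 40 hrs/wk ≥ 32 ✓ → eligible.
Health Savings Account — service 326 days < 3 years (≈1095 days) ✗ → not eligible.
Equipment Allowance — status contractor ✗ (requires temporary) → not eligible.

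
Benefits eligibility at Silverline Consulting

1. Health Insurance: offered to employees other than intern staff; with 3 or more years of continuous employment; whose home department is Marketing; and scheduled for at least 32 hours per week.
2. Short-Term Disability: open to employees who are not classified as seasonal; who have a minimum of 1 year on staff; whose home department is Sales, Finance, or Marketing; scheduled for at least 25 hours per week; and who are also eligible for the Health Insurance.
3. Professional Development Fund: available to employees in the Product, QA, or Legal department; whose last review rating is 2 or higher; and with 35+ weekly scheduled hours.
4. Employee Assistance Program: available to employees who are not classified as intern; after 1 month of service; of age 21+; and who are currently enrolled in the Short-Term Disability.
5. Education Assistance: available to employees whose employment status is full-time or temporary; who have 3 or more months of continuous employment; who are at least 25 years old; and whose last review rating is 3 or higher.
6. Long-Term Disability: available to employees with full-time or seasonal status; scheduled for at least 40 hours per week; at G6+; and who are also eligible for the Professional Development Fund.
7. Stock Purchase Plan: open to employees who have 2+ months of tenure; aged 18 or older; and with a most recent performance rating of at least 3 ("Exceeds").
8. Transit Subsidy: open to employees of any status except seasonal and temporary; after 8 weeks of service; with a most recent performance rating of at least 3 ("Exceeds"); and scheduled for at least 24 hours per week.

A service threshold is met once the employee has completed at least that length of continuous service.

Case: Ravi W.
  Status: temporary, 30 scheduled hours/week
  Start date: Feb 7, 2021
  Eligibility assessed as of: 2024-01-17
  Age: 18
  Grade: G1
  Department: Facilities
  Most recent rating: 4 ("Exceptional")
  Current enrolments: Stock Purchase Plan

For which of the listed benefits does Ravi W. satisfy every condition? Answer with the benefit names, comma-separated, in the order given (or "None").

Stock Purchase Plan

Service from Feb 7, 2021 to 2024-01-17: 1074 days.
Health Insurance — status temporary ✓ (not excluded); service 1074 days < 3 years (≈1095 days) ✗ → not eligible.
Short-Term Disability — status temporary ✓ (not excluded); service 1074 days ≥ 1 year (≈365 days) ✓; dept Facilities ✗ → not eligible.
Professional Development Fund — dept Facilities ✗ → not eligible.
Employee Assistance Program — status temporary ✓ (not excluded); service 1074 days ≥ 1 month (≈30 days) ✓; age 18 < 21 ✗ → not eligible.
Education Assistance — status temporary ✓; service 1074 days ≥ 3 months (≈90 days) ✓; age 18 < 25 ✗ → not eligible.
Long-Term Disability — status temporary ✗ (requires full-time or seasonal) → not eligible.
Stock Purchase Plan — service 1074 days ≥ 2 months (≈60 days) ✓; age 18 ≥ 18 ✓; rating 4 ≥ 3 ✓ → eligible.
Transit Subsidy — status temporary ✗ (excluded) → not eligible.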